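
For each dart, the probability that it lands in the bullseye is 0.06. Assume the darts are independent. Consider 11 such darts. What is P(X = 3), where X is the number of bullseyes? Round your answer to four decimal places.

0.0217

X ~ Binomial(n=11, p=0.06).
P(X=3) = C(11,3) · p^3 · (1−p)^8
= 165 · 0.000216 · 0.60957 = 0.021725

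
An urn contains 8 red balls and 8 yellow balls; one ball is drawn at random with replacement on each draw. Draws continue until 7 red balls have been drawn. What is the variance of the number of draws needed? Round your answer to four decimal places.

14.0000

Y = total draws until the seventh success; negative binomial with r=7, p=0.50.
Var(Y) = r(1−p)/p² = 7·0.50 / 0.50² = 14.000000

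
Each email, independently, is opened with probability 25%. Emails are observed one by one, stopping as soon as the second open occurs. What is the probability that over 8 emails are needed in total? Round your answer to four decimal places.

Needing more than 8 emails ⇔ fewer than 2 successes in the first 8. With X ~ Binomial(8, 0.25), P(Y > 8) = P(X ≤ 1).
  k=0: C(8,0)·0.25^0·0.75^8 = 0.100113
  k=1: C(8,1)·0.25^1·0.75^7 = 0.266968
P(X ≤ 1) = 0.367081

0.3671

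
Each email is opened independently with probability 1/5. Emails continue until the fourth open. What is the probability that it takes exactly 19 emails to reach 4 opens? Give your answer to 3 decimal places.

0.046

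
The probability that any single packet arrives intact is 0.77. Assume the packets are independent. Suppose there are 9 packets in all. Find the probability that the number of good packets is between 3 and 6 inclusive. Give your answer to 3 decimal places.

0.343

X ~ Binomial(9, 0.77); P(3 ≤ X ≤ 6) = Σ C(9,k) p^k (1−p)^(9−k) over k:
  k=3: C(9,3)·0.77^3·0.23^6 = 0.00568
  k=4: C(9,4)·0.77^4·0.23^5 = 0.02851
  k=5: C(9,5)·0.77^5·0.23^4 = 0.09544
  k=6: C(9,6)·0.77^6·0.23^3 = 0.21301
Total = 0.34264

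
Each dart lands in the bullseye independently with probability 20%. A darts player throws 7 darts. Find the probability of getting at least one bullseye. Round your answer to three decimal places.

0.790

P(at least one) = 1 − P(none) = 1 − (1 − 0.20)^7
= 1 − 0.20972 = 0.79028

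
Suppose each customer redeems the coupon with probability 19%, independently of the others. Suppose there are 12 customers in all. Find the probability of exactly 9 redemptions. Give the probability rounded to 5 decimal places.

0.00004

X ~ Binomial(n=12, p=0.19).
P(X=9) = C(12,9) · p^9 · (1−p)^3
= 220 · 3.2269e-07 · 0.53144 = 0.0000377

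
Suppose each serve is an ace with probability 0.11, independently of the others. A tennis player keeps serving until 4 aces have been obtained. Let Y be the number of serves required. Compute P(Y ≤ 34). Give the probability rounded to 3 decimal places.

0.523

Finishing within 34 serves ⇔ at least 4 successes in the first 34. With X ~ Binomial(34, 0.11), P(Y ≤ 34) = 1 − P(X ≤ 3).
  k=0: C(34,0)·0.11^0·0.89^34 = 0.01902
  k=1: C(34,1)·0.11^1·0.89^33 = 0.07994
  k=2: C(34,2)·0.11^2·0.89^32 = 0.16302
  k=3: C(34,3)·0.11^3·0.89^31 = 0.21491
1 − 0.47688 = 0.52312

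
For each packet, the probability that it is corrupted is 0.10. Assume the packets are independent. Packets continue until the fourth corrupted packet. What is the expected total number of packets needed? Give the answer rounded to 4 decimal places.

40.0000

Y = total packets until the fourth success; negative binomial with r=4, p=0.10.
E[Y] = r / p = 4 / 0.10 = 40.000000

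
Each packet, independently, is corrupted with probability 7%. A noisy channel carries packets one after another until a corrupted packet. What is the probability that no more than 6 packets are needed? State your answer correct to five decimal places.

0.35301

Y = number of packets to the first success; geometric, p = 0.07.
P(Y ≤ 6) = 1 − (1−p)^6 = 1 − 0.6469902 = 0.3530098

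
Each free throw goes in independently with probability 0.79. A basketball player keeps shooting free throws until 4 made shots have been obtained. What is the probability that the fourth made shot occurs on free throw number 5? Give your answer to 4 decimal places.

0.3272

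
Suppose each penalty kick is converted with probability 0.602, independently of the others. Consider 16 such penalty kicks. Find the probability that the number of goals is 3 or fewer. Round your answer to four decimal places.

0.0009

X ~ Binomial(16, 0.602); P(X ≤ 3) = Σ C(16,k) p^k (1−p)^(16−k) over k:
  k=0: C(16,0)·0.602^0·0.398^16 = 0.000000
  k=1: C(16,1)·0.602^1·0.398^15 = 0.000010
  k=2: C(16,2)·0.602^2·0.398^14 = 0.000109
  k=3: C(16,3)·0.602^3·0.398^13 = 0.000768
Total = 0.000887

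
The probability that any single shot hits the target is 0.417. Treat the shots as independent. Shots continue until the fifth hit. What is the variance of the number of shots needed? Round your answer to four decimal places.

16.7636

Y = total shots until the fifth success; negative binomial with r=5, p=0.417.
Var(Y) = r(1−p)/p² = 5·0.583 / 0.417² = 16.763568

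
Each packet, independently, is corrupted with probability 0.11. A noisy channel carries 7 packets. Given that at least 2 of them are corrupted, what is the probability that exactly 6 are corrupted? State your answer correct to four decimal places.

0.0001

X ~ Binomial(7, 0.11). Want P(X=6 | X≥2) = P(X=6) / P(X≥2).
P(X=6) = C(7,6)·0.11^6·0.89^1 = 0.000011
P(X≥2) = 1 − 0.442313 − 0.382676 = 0.175011
Ratio = 0.000011 / 0.175011 = 0.000063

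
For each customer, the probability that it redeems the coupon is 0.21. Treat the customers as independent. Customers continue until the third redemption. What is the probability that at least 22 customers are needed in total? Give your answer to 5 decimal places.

0.15171

Needing more than 21 customers ⇔ fewer than 3 successes in the first 21. With X ~ Binomial(21, 0.21), P(Y > 21) = P(X ≤ 2).
  k=0: C(21,0)·0.21^0·0.79^21 = 0.0070822
  k=1: C(21,1)·0.21^1·0.79^20 = 0.0395349
  k=2: C(21,2)·0.21^2·0.79^19 = 0.1050927
P(X ≤ 2) = 0.1517098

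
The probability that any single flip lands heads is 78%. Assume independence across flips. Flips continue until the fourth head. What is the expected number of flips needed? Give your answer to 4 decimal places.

5.1282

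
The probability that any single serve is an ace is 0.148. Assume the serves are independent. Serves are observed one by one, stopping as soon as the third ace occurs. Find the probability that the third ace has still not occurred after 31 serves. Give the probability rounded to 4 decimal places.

Needing more than 31 serves ⇔ fewer than 3 successes in the first 31. With X ~ Binomial(31, 0.148), P(Y > 31) = P(X ≤ 2).
  k=0: C(31,0)·0.148^0·0.852^31 = 0.006976
  k=1: C(31,1)·0.148^1·0.852^30 = 0.037567
  k=2: C(31,2)·0.148^2·0.852^29 = 0.097887
P(X ≤ 2) = 0.142431

0.1424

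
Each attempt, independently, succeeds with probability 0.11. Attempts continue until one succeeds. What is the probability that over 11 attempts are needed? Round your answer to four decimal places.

Y = number of attempts to the first success; geometric, p = 0.11.
P(Y > 11) = P(first 11 all fail) = (1−p)^11 = 0.277517

0.2775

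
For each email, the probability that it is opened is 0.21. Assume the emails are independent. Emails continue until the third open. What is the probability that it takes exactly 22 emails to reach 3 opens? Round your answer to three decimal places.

Y = trial on which the third success occurs; negative binomial, r=3, p=0.21.
P(Y=22) = C(21,2) · p^3 · (1−p)^19
= 210 · 0.009261 · 0.011348 = 0.02207

0.022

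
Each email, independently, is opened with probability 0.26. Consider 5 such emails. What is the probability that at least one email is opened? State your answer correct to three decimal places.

0.778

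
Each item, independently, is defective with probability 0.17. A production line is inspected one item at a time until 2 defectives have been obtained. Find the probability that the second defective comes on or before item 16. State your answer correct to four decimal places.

Finishing within 16 items ⇔ at least 2 successes in the first 16. With X ~ Binomial(16, 0.17), P(Y ≤ 16) = 1 − P(X ≤ 1).
  k=0: C(16,0)·0.17^0·0.83^16 = 0.050728
  k=1: C(16,1)·0.17^1·0.83^15 = 0.166242
1 − 0.216970 = 0.783030

0.7830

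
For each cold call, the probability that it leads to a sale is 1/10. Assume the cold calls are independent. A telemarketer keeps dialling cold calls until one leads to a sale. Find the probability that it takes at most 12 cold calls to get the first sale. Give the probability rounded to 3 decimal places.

0.718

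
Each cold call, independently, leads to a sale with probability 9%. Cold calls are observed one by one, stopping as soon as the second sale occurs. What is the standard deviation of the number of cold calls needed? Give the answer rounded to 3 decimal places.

14.990

Y = total cold calls until the second success; negative binomial with r=2, p=0.09.
SD(Y) = √[r(1−p)/p²] = √(224.69136) = 14.98971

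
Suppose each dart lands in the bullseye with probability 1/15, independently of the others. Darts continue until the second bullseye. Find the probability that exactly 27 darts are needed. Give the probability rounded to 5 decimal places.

0.02059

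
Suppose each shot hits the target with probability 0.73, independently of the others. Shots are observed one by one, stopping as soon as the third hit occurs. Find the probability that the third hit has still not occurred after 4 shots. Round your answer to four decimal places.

0.2959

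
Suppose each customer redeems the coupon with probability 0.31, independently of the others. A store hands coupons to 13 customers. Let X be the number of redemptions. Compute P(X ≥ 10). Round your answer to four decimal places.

X ~ Binomial(13, 0.31); P(X ≥ 10) = Σ C(13,k) p^k (1−p)^(13−k) over k:
  k=10: C(13,10)·0.31^10·0.69^3 = 0.000770
  k=11: C(13,11)·0.31^11·0.69^2 = 0.000094
  k=12: C(13,12)·0.31^12·0.69^1 = 0.000007
  k=13: C(13,13)·0.31^13·0.69^0 = 0.000000
Total = 0.000872

0.0009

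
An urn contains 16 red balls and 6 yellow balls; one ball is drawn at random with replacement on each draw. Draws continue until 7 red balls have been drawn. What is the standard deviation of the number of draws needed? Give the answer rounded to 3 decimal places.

Y = total draws until the seventh success; negative binomial with r=7, p=0.727273.
SD(Y) = √[r(1−p)/p²] = √(3.60938) = 1.89984

1.900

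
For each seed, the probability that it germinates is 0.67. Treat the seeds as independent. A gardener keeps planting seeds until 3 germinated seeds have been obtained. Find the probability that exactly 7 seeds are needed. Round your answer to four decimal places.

0.0535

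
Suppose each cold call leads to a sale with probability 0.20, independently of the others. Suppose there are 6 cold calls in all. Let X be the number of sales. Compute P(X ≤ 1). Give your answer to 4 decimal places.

0.6554

X ~ Binomial(6, 0.20); P(X ≤ 1) = Σ C(6,k) p^k (1−p)^(6−k) over k:
  k=0: C(6,0)·0.20^0·0.80^6 = 0.262144
  k=1: C(6,1)·0.20^1·0.80^5 = 0.393216
Total = 0.655360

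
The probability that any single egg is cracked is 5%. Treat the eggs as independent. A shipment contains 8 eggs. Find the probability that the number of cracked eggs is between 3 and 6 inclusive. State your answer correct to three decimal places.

0.006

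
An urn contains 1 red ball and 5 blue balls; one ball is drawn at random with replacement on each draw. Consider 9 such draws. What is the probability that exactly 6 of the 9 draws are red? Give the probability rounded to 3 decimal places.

0.001

X ~ Binomial(n=9, p=0.166667).
P(X=6) = C(9,6) · p^6 · (1−p)^3
= 84 · 2.1433e-05 · 0.5787 = 0.00104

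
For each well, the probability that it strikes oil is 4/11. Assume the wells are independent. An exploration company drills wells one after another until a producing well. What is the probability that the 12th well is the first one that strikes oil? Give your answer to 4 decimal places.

0.0025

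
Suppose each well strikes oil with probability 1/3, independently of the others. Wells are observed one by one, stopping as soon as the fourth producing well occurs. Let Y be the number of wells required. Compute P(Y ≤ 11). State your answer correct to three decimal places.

0.527

Finishing within 11 wells ⇔ at least 4 successes in the first 11. With X ~ Binomial(11, 0.333333), P(Y ≤ 11) = 1 − P(X ≤ 3).
  k=0: C(11,0)·0.333333^0·0.666667^11 = 0.01156
  k=1: C(11,1)·0.333333^1·0.666667^10 = 0.06359
  k=2: C(11,2)·0.333333^2·0.666667^9 = 0.15896
  k=3: C(11,3)·0.333333^3·0.666667^8 = 0.23845
1 − 0.47256 = 0.52744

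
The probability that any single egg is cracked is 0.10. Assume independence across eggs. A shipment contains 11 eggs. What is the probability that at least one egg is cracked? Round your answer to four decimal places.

P(at least one) = 1 − P(none) = 1 − (1 − 0.10)^11
= 1 − 0.313811 = 0.686189

0.6862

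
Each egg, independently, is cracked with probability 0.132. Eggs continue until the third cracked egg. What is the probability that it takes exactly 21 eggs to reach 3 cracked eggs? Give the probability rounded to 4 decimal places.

Y = trial on which the third success occurs; negative binomial, r=3, p=0.132.
P(Y=21) = C(20,2) · p^3 · (1−p)^18
= 190 · 0.0023 · 0.078227 = 0.034185

0.0342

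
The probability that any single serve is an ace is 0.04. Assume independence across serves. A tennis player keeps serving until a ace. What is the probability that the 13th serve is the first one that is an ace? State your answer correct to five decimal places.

Geometric (trials to first success), p = 0.04.
P(Y = 13) = (1−p)^12 · p = 0.61271 · 0.04 = 0.0245084

0.02451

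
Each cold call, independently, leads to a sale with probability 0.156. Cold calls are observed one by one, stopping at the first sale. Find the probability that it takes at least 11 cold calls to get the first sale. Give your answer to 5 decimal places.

Y = number of cold calls to the first success; geometric, p = 0.156.
P(Y > 10) = P(first 10 all fail) = (1−p)^10 = 0.1834106

0.18341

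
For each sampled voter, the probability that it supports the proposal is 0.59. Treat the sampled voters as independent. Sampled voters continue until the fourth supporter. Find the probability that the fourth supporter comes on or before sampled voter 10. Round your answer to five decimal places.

0.93743

Finishing within 10 sampled voters ⇔ at least 4 successes in the first 10. With X ~ Binomial(10, 0.59), P(Y ≤ 10) = 1 − P(X ≤ 3).
  k=0: C(10,0)·0.59^0·0.41^10 = 0.0001342
  k=1: C(10,1)·0.59^1·0.41^9 = 0.0019316
  k=2: C(10,2)·0.59^2·0.41^8 = 0.0125080
  k=3: C(10,3)·0.59^3·0.41^7 = 0.0479981
1 − 0.0625719 = 0.9374281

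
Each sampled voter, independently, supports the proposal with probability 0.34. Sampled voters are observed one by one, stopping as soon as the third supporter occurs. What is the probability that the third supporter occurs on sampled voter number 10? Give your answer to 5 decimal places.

Y = trial on which the third success occurs; negative binomial, r=3, p=0.34.
P(Y=10) = C(9,2) · p^3 · (1−p)^7
= 36 · 0.039304 · 0.054552 = 0.0771875

0.07719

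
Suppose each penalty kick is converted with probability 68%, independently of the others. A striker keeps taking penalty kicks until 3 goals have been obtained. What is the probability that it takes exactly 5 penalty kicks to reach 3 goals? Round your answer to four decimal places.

0.1932

Y = trial on which the third success occurs; negative binomial, r=3, p=0.68.
P(Y=5) = C(4,2) · p^3 · (1−p)^2
= 6 · 0.31443 · 0.1024 = 0.193187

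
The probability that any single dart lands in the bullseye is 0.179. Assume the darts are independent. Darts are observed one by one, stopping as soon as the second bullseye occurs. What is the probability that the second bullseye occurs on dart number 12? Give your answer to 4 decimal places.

Y = trial on which the second success occurs; negative binomial, r=2, p=0.179.
P(Y=12) = C(11,1) · p^2 · (1−p)^10
= 11 · 0.032041 · 0.13913 = 0.049038

0.0490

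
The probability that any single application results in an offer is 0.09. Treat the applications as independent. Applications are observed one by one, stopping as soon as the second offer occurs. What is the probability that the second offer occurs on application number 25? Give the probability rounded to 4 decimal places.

Y = trial on which the second success occurs; negative binomial, r=2, p=0.09.
P(Y=25) = C(24,1) · p^2 · (1−p)^23
= 24 · 0.0081 · 0.11428 = 0.022215

0.0222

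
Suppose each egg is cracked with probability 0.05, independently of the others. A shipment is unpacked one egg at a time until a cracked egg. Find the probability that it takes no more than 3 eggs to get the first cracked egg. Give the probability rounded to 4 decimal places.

0.1426

Y = number of eggs to the first success; geometric, p = 0.05.
P(Y ≤ 3) = 1 − (1−p)^3 = 1 − 0.857375 = 0.142625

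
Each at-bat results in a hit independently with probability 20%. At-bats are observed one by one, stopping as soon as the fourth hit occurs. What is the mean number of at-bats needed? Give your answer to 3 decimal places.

Y = total at-bats until the fourth success; negative binomial with r=4, p=0.20.
E[Y] = r / p = 4 / 0.20 = 20.00000

20.000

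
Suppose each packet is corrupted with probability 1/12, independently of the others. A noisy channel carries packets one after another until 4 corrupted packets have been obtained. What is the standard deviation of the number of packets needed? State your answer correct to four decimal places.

Y = total packets until the fourth success; negative binomial with r=4, p=0.083333.
SD(Y) = √[r(1−p)/p²] = √(528.000000) = 22.978251

22.9783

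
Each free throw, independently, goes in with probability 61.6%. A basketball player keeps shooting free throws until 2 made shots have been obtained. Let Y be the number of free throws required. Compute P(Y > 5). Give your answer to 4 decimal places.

Needing more than 5 free throws ⇔ fewer than 2 successes in the first 5. With X ~ Binomial(5, 0.616), P(Y > 5) = P(X ≤ 1).
  k=0: C(5,0)·0.616^0·0.384^5 = 0.008349
  k=1: C(5,1)·0.616^1·0.384^4 = 0.066969
P(X ≤ 1) = 0.075319

0.0753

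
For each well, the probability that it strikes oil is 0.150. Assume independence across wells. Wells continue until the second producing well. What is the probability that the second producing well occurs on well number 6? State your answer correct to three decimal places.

0.059

Y = trial on which the second success occurs; negative binomial, r=2, p=0.15.
P(Y=6) = C(5,1) · p^2 · (1−p)^4
= 5 · 0.0225 · 0.52201 = 0.05873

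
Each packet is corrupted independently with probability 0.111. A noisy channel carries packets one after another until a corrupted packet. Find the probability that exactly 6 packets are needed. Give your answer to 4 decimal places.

0.0616

Geometric (trials to first success), p = 0.111.
P(Y = 6) = (1−p)^5 · p = 0.55528 · 0.111 = 0.061636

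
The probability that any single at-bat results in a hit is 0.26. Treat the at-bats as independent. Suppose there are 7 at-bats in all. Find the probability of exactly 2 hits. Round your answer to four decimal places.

0.3150

X ~ Binomial(n=7, p=0.26).
P(X=2) = C(7,2) · p^2 · (1−p)^5
= 21 · 0.0676 · 0.2219 = 0.315010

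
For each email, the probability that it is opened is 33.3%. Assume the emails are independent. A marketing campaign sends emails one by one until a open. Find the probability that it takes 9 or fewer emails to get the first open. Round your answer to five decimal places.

0.97387

Y = number of emails to the first success; geometric, p = 0.333.
P(Y ≤ 9) = 1 − (1−p)^9 = 1 − 0.0261296 = 0.9738704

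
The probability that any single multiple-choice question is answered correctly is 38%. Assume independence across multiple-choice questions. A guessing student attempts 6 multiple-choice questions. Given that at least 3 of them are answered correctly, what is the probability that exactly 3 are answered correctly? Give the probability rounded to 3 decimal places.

X ~ Binomial(6, 0.38). Want P(X=3 | X≥3) = P(X=3) / P(X≥3).
P(X=3) = C(6,3)·0.38^3·0.62^3 = 0.26155
P(X≥3) = 1 − 0.05680 − 0.20888 − 0.32006 = 0.41427
Ratio = 0.26155 / 0.41427 = 0.63136

0.631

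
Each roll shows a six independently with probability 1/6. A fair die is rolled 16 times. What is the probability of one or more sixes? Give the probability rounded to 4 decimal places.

P(at least one) = 1 − P(none) = 1 − (1 − 0.166667)^16
= 1 − 0.054088 = 0.945912

0.9459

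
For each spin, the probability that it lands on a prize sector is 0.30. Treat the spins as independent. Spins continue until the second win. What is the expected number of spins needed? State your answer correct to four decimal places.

Y = total spins until the second success; negative binomial with r=2, p=0.30.
E[Y] = r / p = 2 / 0.30 = 6.666667

6.6667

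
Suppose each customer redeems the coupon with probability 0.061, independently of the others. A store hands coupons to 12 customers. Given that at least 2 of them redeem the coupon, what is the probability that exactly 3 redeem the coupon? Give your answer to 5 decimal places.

X ~ Binomial(12, 0.061). Want P(X=3 | X≥2) = P(X=3) / P(X≥2).
P(X=3) = C(12,3)·0.061^3·0.939^9 = 0.0283402
P(X≥2) = 1 − 0.4698802 − 0.3662964 = 0.1638235
Ratio = 0.0283402 / 0.1638235 = 0.1729921

0.17299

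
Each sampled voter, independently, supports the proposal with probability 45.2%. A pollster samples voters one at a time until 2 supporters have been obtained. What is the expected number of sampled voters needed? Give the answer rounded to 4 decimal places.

Y = total sampled voters until the second success; negative binomial with r=2, p=0.452.
E[Y] = r / p = 2 / 0.452 = 4.424779

4.4248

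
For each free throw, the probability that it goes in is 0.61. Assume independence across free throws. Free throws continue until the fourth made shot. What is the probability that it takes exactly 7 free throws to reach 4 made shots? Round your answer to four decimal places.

Y = trial on which the fourth success occurs; negative binomial, r=4, p=0.61.
P(Y=7) = C(6,3) · p^4 · (1−p)^3
= 20 · 0.13846 · 0.059319 = 0.164264

0.1643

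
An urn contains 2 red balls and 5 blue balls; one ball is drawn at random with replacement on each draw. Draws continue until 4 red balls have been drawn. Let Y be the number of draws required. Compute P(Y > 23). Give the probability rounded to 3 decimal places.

0.071

Needing more than 23 draws ⇔ fewer than 4 successes in the first 23. With X ~ Binomial(23, 0.285714), P(Y > 23) = P(X ≤ 3).
  k=0: C(23,0)·0.285714^0·0.714286^23 = 0.00044
  k=1: C(23,1)·0.285714^1·0.714286^22 = 0.00401
  k=2: C(23,2)·0.285714^2·0.714286^21 = 0.01763
  k=3: C(23,3)·0.285714^3·0.714286^20 = 0.04937
P(X ≤ 3) = 0.07144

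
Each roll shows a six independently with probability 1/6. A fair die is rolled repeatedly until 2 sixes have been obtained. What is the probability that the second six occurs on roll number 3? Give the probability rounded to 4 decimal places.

Y = trial on which the second success occurs; negative binomial, r=2, p=0.166667.
P(Y=3) = C(2,1) · p^2 · (1−p)^1
= 2 · 0.027778 · 0.83333 = 0.046296

0.0463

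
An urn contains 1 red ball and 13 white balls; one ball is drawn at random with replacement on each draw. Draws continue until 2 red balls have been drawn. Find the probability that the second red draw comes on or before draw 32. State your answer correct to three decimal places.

0.677

Finishing within 32 draws ⇔ at least 2 successes in the first 32. With X ~ Binomial(32, 0.071429), P(Y ≤ 32) = 1 − P(X ≤ 1).
  k=0: C(32,0)·0.071429^0·0.928571^32 = 0.09334
  k=1: C(32,1)·0.071429^1·0.928571^31 = 0.22977
1 − 0.32312 = 0.67688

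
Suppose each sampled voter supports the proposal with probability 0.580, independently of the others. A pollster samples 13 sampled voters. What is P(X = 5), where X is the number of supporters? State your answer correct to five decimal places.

X ~ Binomial(n=13, p=0.58).
P(X=5) = C(13,5) · p^5 · (1−p)^8
= 1287 · 0.065636 · 0.00096827 = 0.0817924

0.08179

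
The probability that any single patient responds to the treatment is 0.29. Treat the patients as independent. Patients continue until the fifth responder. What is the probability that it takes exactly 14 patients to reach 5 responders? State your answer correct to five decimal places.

0.06724

Y = trial on which the fifth success occurs; negative binomial, r=5, p=0.29.
P(Y=14) = C(13,4) · p^5 · (1−p)^9
= 715 · 0.0020511 · 0.045849 = 0.0672390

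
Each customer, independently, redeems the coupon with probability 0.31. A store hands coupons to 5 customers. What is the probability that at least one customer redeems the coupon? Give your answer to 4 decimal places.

P(at least one) = 1 − P(none) = 1 − (1 − 0.31)^5
= 1 − 0.156403 = 0.843597

0.8436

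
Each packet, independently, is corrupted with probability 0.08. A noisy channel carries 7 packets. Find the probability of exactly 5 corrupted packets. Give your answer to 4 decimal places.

X ~ Binomial(n=7, p=0.08).
P(X=5) = C(7,5) · p^5 · (1−p)^2
= 21 · 3.2768e-06 · 0.8464 = 0.000058

0.0001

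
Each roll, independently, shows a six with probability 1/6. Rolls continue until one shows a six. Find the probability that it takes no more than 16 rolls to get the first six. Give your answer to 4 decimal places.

0.9459

Y = number of rolls to the first success; geometric, p = 0.166667.
P(Y ≤ 16) = 1 − (1−p)^16 = 1 − 0.054088 = 0.945912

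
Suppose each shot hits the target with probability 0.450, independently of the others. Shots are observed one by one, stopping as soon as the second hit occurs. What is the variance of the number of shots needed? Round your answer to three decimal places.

Y = total shots until the second success; negative binomial with r=2, p=0.45.
Var(Y) = r(1−p)/p² = 2·0.55 / 0.45² = 5.43210

5.432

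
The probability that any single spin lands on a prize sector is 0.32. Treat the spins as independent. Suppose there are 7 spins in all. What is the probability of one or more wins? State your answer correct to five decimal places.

P(at least one) = 1 − P(none) = 1 − (1 − 0.32)^7
= 1 − 0.0672299 = 0.9327701

0.93277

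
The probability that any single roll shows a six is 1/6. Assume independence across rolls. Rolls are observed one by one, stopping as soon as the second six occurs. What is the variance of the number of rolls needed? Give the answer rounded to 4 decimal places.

Y = total rolls until the second success; negative binomial with r=2, p=0.166667.
Var(Y) = r(1−p)/p² = 2·0.833333 / 0.166667² = 60.000000

60.0000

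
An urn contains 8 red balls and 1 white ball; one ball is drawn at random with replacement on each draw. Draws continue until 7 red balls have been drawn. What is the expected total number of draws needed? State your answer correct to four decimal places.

Y = total draws until the seventh success; negative binomial with r=7, p=0.888889.
E[Y] = r / p = 7 / 0.888889 = 7.875000

7.8750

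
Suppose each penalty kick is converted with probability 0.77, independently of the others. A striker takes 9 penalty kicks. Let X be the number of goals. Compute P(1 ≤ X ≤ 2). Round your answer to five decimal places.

0.00078

X ~ Binomial(9, 0.77); P(1 ≤ X ≤ 2) = Σ C(9,k) p^k (1−p)^(9−k) over k:
  k=1: C(9,1)·0.77^1·0.23^8 = 0.0000543
  k=2: C(9,2)·0.77^2·0.23^7 = 0.0007267
Total = 0.0007810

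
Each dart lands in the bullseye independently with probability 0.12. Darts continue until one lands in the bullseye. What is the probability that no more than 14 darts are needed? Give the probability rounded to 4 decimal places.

Y = number of darts to the first success; geometric, p = 0.12.
P(Y ≤ 14) = 1 − (1−p)^14 = 1 − 0.167016 = 0.832984

0.8330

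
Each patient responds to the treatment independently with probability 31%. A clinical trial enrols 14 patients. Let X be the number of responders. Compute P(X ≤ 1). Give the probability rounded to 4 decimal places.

0.0404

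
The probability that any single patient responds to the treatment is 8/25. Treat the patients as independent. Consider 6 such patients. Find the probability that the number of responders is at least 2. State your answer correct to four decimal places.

0.6220

X ~ Binomial(6, 0.32); P(X ≥ 2) = Σ C(6,k) p^k (1−p)^(6−k) over k:
  k=2: C(6,2)·0.32^2·0.68^4 = 0.328418
  k=3: C(6,3)·0.32^3·0.68^3 = 0.206066
  k=4: C(6,4)·0.32^4·0.68^2 = 0.072729
  k=5: C(6,5)·0.32^5·0.68^1 = 0.013690
  k=6: C(6,6)·0.32^6·0.68^0 = 0.001074
Total = 0.621977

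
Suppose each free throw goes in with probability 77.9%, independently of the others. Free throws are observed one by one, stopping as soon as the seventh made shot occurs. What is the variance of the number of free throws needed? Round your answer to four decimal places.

2.5493

Y = total free throws until the seventh success; negative binomial with r=7, p=0.779.
Var(Y) = r(1−p)/p² = 7·0.221 / 0.779² = 2.549267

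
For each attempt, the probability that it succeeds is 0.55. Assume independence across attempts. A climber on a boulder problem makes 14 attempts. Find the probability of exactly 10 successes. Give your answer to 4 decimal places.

X ~ Binomial(n=14, p=0.55).
P(X=10) = C(14,10) · p^10 · (1−p)^4
= 1001 · 0.002533 · 0.041006 = 0.103971

0.1040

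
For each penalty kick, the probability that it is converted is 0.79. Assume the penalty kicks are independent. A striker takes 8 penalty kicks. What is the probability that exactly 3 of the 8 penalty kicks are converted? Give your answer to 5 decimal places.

X ~ Binomial(n=8, p=0.79).
P(X=3) = C(8,3) · p^3 · (1−p)^5
= 56 · 0.49304 · 0.00040841 = 0.0112763

0.01128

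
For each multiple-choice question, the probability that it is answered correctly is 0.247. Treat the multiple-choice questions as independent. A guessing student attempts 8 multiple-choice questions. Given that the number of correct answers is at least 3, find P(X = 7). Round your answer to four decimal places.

X ~ Binomial(8, 0.247). Want P(X=7 | X≥3) = P(X=7) / P(X≥3).
P(X=7) = C(8,7)·0.247^7·0.753^1 = 0.000338
P(X≥3) = 1 − 0.103362 − 0.271239 − 0.311402 = 0.313997
Ratio = 0.000338 / 0.313997 = 0.001076

0.0011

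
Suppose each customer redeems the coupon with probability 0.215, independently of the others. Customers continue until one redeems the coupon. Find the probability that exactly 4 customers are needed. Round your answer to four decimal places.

0.1040

Geometric (trials to first success), p = 0.215.
P(Y = 4) = (1−p)^3 · p = 0.48374 · 0.215 = 0.104003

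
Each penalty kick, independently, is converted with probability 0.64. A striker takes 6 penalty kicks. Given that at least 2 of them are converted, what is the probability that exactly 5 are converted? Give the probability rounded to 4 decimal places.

0.2380

X ~ Binomial(6, 0.64). Want P(X=5 | X≥2) = P(X=5) / P(X≥2).
P(X=5) = C(6,5)·0.64^5·0.36^1 = 0.231928
P(X≥2) = 1 − 0.002177 − 0.023219 = 0.974604
Ratio = 0.231928 / 0.974604 = 0.237972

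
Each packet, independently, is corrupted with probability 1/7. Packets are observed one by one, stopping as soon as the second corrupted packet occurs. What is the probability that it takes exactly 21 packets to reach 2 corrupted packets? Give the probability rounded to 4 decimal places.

0.0218

Y = trial on which the second success occurs; negative binomial, r=2, p=0.142857.
P(Y=21) = C(20,1) · p^2 · (1−p)^19
= 20 · 0.020408 · 0.053458 = 0.021820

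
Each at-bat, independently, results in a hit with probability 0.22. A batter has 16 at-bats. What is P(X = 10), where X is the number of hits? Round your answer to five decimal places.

0.00048

X ~ Binomial(n=16, p=0.22).
P(X=10) = C(16,10) · p^10 · (1−p)^6
= 8008 · 2.656e-07 · 0.2252 = 0.0004790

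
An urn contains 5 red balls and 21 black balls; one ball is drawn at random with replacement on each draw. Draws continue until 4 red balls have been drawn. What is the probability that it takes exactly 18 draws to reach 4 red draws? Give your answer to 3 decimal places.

Y = trial on which the fourth success occurs; negative binomial, r=4, p=0.192308.
P(Y=18) = C(17,3) · p^4 · (1−p)^14
= 680 · 0.0013677 · 0.050286 = 0.04677

0.047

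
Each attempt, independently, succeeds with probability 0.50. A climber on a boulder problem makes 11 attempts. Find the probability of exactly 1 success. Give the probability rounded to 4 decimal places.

0.0054

X ~ Binomial(n=11, p=0.50).
P(X=1) = C(11,1) · p^1 · (1−p)^10
= 11 · 0.5 · 0.00097656 = 0.005371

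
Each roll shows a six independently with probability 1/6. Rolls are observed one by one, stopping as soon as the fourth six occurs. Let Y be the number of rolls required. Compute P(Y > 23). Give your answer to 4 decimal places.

0.4512

Needing more than 23 rolls ⇔ fewer than 4 successes in the first 23. With X ~ Binomial(23, 0.166667), P(Y > 23) = P(X ≤ 3).
  k=0: C(23,0)·0.166667^0·0.833333^23 = 0.015095
  k=1: C(23,1)·0.166667^1·0.833333^22 = 0.069437
  k=2: C(23,2)·0.166667^2·0.833333^21 = 0.152761
  k=3: C(23,3)·0.166667^3·0.833333^20 = 0.213865
P(X ≤ 3) = 0.451158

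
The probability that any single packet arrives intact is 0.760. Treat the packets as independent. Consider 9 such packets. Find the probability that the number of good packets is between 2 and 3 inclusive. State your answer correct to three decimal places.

0.008

X ~ Binomial(9, 0.76); P(2 ≤ X ≤ 3) = Σ C(9,k) p^k (1−p)^(9−k) over k:
  k=2: C(9,2)·0.76^2·0.24^7 = 0.00095
  k=3: C(9,3)·0.76^3·0.24^6 = 0.00705
Total = 0.00800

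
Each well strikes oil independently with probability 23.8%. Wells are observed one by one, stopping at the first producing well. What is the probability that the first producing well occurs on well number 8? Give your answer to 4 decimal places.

0.0355

Geometric (trials to first success), p = 0.238.
P(Y = 8) = (1−p)^7 · p = 0.14917 · 0.238 = 0.035503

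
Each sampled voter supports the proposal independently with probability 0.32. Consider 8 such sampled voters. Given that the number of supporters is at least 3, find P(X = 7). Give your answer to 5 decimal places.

X ~ Binomial(8, 0.32). Want P(X=7 | X≥3) = P(X=7) / P(X≥3).
P(X=7) = C(8,7)·0.32^7·0.68^1 = 0.0018692
P(X≥3) = 1 − 0.0457163 − 0.1721085 − 0.2834728 = 0.4987023
Ratio = 0.0018692 / 0.4987023 = 0.0037481

0.00375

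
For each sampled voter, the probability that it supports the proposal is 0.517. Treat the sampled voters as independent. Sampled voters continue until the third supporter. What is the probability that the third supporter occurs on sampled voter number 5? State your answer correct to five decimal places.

0.19343

Y = trial on which the third success occurs; negative binomial, r=3, p=0.517.
P(Y=5) = C(4,2) · p^3 · (1−p)^2
= 6 · 0.13819 · 0.23329 = 0.1934270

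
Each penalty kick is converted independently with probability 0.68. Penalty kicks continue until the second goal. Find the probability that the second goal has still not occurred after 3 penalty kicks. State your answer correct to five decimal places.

0.24166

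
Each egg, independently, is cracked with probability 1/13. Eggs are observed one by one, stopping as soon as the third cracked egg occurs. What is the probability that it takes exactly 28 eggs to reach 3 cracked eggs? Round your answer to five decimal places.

0.02160

Y = trial on which the third success occurs; negative binomial, r=3, p=0.076923.
P(Y=28) = C(27,2) · p^3 · (1−p)^25
= 351 · 0.00045517 · 0.13519 = 0.0215985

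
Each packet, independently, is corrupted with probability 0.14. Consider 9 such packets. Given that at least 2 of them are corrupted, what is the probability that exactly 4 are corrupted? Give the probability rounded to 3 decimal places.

X ~ Binomial(9, 0.14). Want P(X=4 | X≥2) = P(X=4) / P(X≥2).
P(X=4) = C(9,4)·0.14^4·0.86^5 = 0.02277
P(X≥2) = 1 − 0.25733 − 0.37701 = 0.36566
Ratio = 0.02277 / 0.36566 = 0.06227

0.062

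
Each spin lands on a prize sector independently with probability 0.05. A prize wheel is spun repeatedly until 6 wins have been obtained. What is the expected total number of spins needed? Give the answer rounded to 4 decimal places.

120.0000

Y = total spins until the sixth success; negative binomial with r=6, p=0.05.
E[Y] = r / p = 6 / 0.05 = 120.000000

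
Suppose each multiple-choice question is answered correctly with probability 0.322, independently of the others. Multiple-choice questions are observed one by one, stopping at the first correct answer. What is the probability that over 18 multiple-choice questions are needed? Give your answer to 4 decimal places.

Y = number of multiple-choice questions to the first success; geometric, p = 0.322.
P(Y > 18) = P(first 18 all fail) = (1−p)^18 = 0.000917

0.0009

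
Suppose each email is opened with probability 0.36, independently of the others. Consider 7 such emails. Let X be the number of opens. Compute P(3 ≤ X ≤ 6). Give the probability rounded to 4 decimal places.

0.4898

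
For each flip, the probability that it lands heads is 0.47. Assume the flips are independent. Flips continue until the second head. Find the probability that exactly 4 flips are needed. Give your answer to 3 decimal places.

0.186

Y = trial on which the second success occurs; negative binomial, r=2, p=0.47.
P(Y=4) = C(3,1) · p^2 · (1−p)^2
= 3 · 0.2209 · 0.2809 = 0.18615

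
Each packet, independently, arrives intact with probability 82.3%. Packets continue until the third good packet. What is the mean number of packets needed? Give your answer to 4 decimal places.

3.6452

Y = total packets until the third success; negative binomial with r=3, p=0.823.
E[Y] = r / p = 3 / 0.823 = 3.645200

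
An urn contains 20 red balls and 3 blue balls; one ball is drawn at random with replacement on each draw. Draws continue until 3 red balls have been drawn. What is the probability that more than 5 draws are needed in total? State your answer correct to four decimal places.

Needing more than 5 draws ⇔ fewer than 3 successes in the first 5. With X ~ Binomial(5, 0.869565), P(Y > 5) = P(X ≤ 2).
  k=0: C(5,0)·0.869565^0·0.130435^5 = 0.000038
  k=1: C(5,1)·0.869565^1·0.130435^4 = 0.001258
  k=2: C(5,2)·0.869565^2·0.130435^3 = 0.016780
P(X ≤ 2) = 0.018076

0.0181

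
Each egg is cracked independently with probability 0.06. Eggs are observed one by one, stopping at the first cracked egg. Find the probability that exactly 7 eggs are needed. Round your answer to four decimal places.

0.0414

Geometric (trials to first success), p = 0.06.
P(Y = 7) = (1−p)^6 · p = 0.68987 · 0.06 = 0.041392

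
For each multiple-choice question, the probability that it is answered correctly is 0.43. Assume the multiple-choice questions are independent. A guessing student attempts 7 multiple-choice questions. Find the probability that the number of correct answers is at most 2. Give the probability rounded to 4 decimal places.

X ~ Binomial(7, 0.43); P(X ≤ 2) = Σ C(7,k) p^k (1−p)^(7−k) over k:
  k=0: C(7,0)·0.43^0·0.57^7 = 0.019549
  k=1: C(7,1)·0.43^1·0.57^6 = 0.103232
  k=2: C(7,2)·0.43^2·0.57^5 = 0.233631
Total = 0.356412

0.3564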